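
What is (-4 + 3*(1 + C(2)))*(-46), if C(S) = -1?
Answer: 184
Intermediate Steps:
(-4 + 3*(1 + C(2)))*(-46) = (-4 + 3*(1 - 1))*(-46) = (-4 + 3*0)*(-46) = (-4 + 0)*(-46) = -4*(-46) = 184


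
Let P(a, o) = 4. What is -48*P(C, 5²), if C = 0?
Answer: -192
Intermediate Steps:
-48*P(C, 5²) = -48*4 = -192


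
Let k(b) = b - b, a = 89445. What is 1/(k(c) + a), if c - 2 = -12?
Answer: 1/89445 ≈ 1.1180e-5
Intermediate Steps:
c = -10 (c = 2 - 12 = -10)
k(b) = 0
1/(k(c) + a) = 1/(0 + 89445) = 1/89445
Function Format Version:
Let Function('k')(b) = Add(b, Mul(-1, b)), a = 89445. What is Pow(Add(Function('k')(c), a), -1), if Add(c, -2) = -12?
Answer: Rational(1, 89445) ≈ 1.1180e-5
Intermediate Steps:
c = -10 (c = Add(2, -12) = -10)
Function('k')(b) = 0
Pow(Add(Function('k')(c), a), -1) = Pow(Add(0, 89445), -1) = Pow(89445, -1) = Rational(1, 89445)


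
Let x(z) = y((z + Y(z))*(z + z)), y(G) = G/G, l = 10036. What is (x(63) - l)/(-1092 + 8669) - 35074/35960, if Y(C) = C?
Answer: -313307149/136234460 ≈ -2.2998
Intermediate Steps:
y(G) = 1
x(z) = 1
(x(63) - l)/(-1092 + 8669) - 35074/35960 = (1 - 1*10036)/(-1092 + 8669) - 35074/35960 = (1 - 10036)/7577 - 35074*1/35960 = -10035*1/7577 - 17537/17980 = -10035/7577 - 17537/17980 = -313307149/136234460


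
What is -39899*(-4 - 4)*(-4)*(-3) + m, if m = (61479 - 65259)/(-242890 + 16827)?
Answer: 865890016932/226063 ≈ 3.8303e+6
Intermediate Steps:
m = 3780/226063 (m = -3780/(-226063) = -3780*(-1/226063) = 3780/226063 ≈ 0.016721)
-39899*(-4 - 4)*(-4)*(-3) + m = -39899*(-4 - 4)*(-4)*(-3) + 3780/226063 = -39899*(-8*(-4))*(-3) + 3780/226063 = -1276768*(-3) + 3780/226063 = -39899*(-96) + 3780/226063 = 3830304 + 3780/226063 = 865890016932/226063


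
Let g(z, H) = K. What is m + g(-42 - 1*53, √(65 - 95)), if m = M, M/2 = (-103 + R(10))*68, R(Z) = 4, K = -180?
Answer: -13644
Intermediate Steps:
g(z, H) = -180
M = -13464 (M = 2*((-103 + 4)*68) = 2*(-99*68) = 2*(-6732) = -13464)
m = -13464
m + g(-42 - 1*53, √(65 - 95)) = -13464 - 180 = -13644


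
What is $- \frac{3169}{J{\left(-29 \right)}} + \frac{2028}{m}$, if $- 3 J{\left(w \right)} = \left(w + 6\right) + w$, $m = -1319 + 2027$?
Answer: $- \frac{552125}{3068} \approx -179.96$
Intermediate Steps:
$m = 708$
$J{\left(w \right)} = -2 - \frac{2 w}{3}$ ($J{\left(w \right)} = - \frac{\left(w + 6\right) + w}{3} = - \frac{\left(6 + w\right) + w}{3} = - \frac{6 + 2 w}{3} = -2 - \frac{2 w}{3}$)
$- \frac{3169}{J{\left(-29 \right)}} + \frac{2028}{m} = - \frac{3169}{-2 - - \frac{58}{3}} + \frac{2028}{708} = - \frac{3169}{-2 + \frac{58}{3}} + 2028 \cdot \frac{1}{708} = - \frac{3169}{\frac{52}{3}} + \frac{169}{59} = \left(-3169\right) \frac{3}{52} + \frac{169}{59} = - \frac{9507}{52} + \frac{169}{59} = - \frac{552125}{3068}$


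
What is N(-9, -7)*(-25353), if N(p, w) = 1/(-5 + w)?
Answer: 8451/4 ≈ 2112.8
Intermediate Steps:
N(-9, -7)*(-25353) = -25353/(-5 - 7) = -25353/(-12) = -1/12*(-25353) = 8451/4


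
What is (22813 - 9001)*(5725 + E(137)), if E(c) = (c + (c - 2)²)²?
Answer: 4656975037428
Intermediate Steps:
E(c) = (c + (-2 + c)²)²
(22813 - 9001)*(5725 + E(137)) = (22813 - 9001)*(5725 + (137 + (-2 + 137)²)²) = 13812*(5725 + (137 + 135²)²) = 13812*(5725 + (137 + 18225)²) = 13812*(5725 + 18362²) = 13812*(5725 + 337163044) = 13812*337168769 = 4656975037428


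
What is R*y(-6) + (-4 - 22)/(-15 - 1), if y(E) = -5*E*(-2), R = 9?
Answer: -4307/8 ≈ -538.38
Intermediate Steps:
y(E) = 10*E
R*y(-6) + (-4 - 22)/(-15 - 1) = 9*(10*(-6)) + (-4 - 22)/(-15 - 1) = 9*(-60) - 26/(-16) = -540 - 26*(-1/16) = -540 + 13/8 = -4307/8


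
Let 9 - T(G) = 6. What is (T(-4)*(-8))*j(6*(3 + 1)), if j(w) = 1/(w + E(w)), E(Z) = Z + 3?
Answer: -8/17 ≈ -0.47059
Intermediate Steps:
E(Z) = 3 + Z
j(w) = 1/(3 + 2*w) (j(w) = 1/(w + (3 + w)) = 1/(3 + 2*w))
T(G) = 3 (T(G) = 9 - 1*6 = 9 - 6 = 3)
(T(-4)*(-8))*j(6*(3 + 1)) = (3*(-8))/(3 + 2*(6*(3 + 1))) = -24/(3 + 2*(6*4)) = -24/(3 + 2*24) = -24/(3 + 48) = -24/51 = -24*1/51 = -8/17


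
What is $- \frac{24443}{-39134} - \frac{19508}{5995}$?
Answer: $- \frac{616890287}{234608330} \approx -2.6294$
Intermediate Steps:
$- \frac{24443}{-39134} - \frac{19508}{5995} = \left(-24443\right) \left(- \frac{1}{39134}\right) - \frac{19508}{5995} = \frac{24443}{39134} - \frac{19508}{5995} = - \frac{616890287}{234608330}$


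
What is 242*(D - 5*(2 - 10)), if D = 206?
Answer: 59532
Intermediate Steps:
242*(D - 5*(2 - 10)) = 242*(206 - 5*(2 - 10)) = 242*(206 - 5*(-8)) = 242*(206 + 40) = 242*246 = 59532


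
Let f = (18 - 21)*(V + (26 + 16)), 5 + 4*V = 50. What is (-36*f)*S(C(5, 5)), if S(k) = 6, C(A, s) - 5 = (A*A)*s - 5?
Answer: 34506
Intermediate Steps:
V = 45/4 (V = -5/4 + (¼)*50 = -5/4 + 25/2 = 45/4 ≈ 11.250)
C(A, s) = s*A² (C(A, s) = 5 + ((A*A)*s - 5) = 5 + (A²*s - 5) = 5 + (s*A² - 5) = 5 + (-5 + s*A²) = s*A²)
f = -639/4 (f = (18 - 21)*(45/4 + (26 + 16)) = -3*(45/4 + 42) = -3*213/4 = -639/4 ≈ -159.75)
(-36*f)*S(C(5, 5)) = -36*(-639/4)*6 = 5751*6 = 34506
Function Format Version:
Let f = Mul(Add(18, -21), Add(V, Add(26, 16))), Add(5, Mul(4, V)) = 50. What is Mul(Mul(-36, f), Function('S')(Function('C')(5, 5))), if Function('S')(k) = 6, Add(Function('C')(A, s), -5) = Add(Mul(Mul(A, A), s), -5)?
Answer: 34506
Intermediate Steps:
V = Rational(45, 4) (V = Add(Rational(-5, 4), Mul(Rational(1, 4), 50)) = Add(Rational(-5, 4), Rational(25, 2)) = Rational(45, 4) ≈ 11.250)
Function('C')(A, s) = Mul(s, Pow(A, 2)) (Function('C')(A, s) = Add(5, Add(Mul(Mul(A, A), s), -5)) = Add(5, Add(Mul(Pow(A, 2), s), -5)) = Add(5, Add(Mul(s, Pow(A, 2)), -5)) = Add(5, Add(-5, Mul(s, Pow(A, 2)))) = Mul(s, Pow(A, 2)))
f = Rational(-639, 4) (f = Mul(Add(18, -21), Add(Rational(45, 4), Add(26, 16))) = Mul(-3, Add(Rational(45, 4), 42)) = Mul(-3, Rational(213, 4)) = Rational(-639, 4) ≈ -159.75)
Mul(Mul(-36, f), Function('S')(Function('C')(5, 5))) = Mul(Mul(-36, Rational(-639, 4)), 6) = Mul(5751, 6) = 34506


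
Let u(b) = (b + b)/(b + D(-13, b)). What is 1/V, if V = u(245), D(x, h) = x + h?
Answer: 477/490 ≈ 0.97347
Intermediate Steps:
D(x, h) = h + x
u(b) = 2*b/(-13 + 2*b) (u(b) = (b + b)/(b + (b - 13)) = (2*b)/(b + (-13 + b)) = (2*b)/(-13 + 2*b) = 2*b/(-13 + 2*b))
V = 490/477 (V = 2*245/(-13 + 2*245) = 2*245/(-13 + 490) = 2*245/477 = 2*245*(1/477) = 490/477 ≈ 1.0273)
1/V = 1/(490/477) = 477/490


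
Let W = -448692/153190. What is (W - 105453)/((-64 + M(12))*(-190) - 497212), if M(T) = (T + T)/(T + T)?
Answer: 8077396881/37167110990 ≈ 0.21733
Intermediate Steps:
M(T) = 1 (M(T) = (2*T)/((2*T)) = (2*T)*(1/(2*T)) = 1)
W = -224346/76595 (W = -448692*1/153190 = -224346/76595 ≈ -2.9290)
(W - 105453)/((-64 + M(12))*(-190) - 497212) = (-224346/76595 - 105453)/((-64 + 1)*(-190) - 497212) = -8077396881/(76595*(-63*(-190) - 497212)) = -8077396881/(76595*(11970 - 497212)) = -8077396881/76595/(-485242) = -8077396881/76595*(-1/485242) = 8077396881/37167110990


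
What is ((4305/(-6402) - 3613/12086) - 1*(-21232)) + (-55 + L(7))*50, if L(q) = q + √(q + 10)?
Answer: 121420231604/6447881 + 50*√17 ≈ 19037.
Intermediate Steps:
L(q) = q + √(10 + q)
((4305/(-6402) - 3613/12086) - 1*(-21232)) + (-55 + L(7))*50 = ((4305/(-6402) - 3613/12086) - 1*(-21232)) + (-55 + (7 + √(10 + 7)))*50 = ((4305*(-1/6402) - 3613*1/12086) + 21232) + (-55 + (7 + √17))*50 = ((-1435/2134 - 3613/12086) + 21232) + (-48 + √17)*50 = (-6263388/6447881 + 21232) + (-2400 + 50*√17) = 136895146004/6447881 + (-2400 + 50*√17) = 121420231604/6447881 + 50*√17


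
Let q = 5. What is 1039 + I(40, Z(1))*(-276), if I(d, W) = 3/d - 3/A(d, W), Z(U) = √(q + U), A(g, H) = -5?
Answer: 8527/10 ≈ 852.70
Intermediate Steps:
Z(U) = √(5 + U)
I(d, W) = ⅗ + 3/d (I(d, W) = 3/d - 3/(-5) = 3/d - 3*(-⅕) = 3/d + ⅗ = ⅗ + 3/d)
1039 + I(40, Z(1))*(-276) = 1039 + (⅗ + 3/40)*(-276) = 1039 + (27/40)*(-276) = 1039 - 1863/10 = 8527/10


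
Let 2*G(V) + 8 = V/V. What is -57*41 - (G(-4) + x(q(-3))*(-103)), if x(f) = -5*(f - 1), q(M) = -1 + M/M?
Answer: -3637/2 ≈ -1818.5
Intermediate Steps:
q(M) = 0 (q(M) = -1 + 1 = 0)
G(V) = -7/2 (G(V) = -4 + (V/V)/2 = -4 + (½)*1 = -4 + ½ = -7/2)
x(f) = 5 - 5*f (x(f) = -5*(-1 + f) = 5 - 5*f)
-57*41 - (G(-4) + x(q(-3))*(-103)) = -57*41 - (-7/2 + (5 - 5*0)*(-103)) = -2337 - (-7/2 + (5 + 0)*(-103)) = -2337 - (-7/2 + 5*(-103)) = -2337 - (-7/2 - 515) = -2337 - 1*(-1037/2) = -2337 + 1037/2 = -3637/2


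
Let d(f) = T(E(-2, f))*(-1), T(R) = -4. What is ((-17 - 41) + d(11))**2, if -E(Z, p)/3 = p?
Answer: 2916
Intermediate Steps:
E(Z, p) = -3*p
d(f) = 4 (d(f) = -4*(-1) = 4)
((-17 - 41) + d(11))**2 = ((-17 - 41) + 4)**2 = (-58 + 4)**2 = (-54)**2 = 2916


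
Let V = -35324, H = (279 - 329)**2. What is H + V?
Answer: -32824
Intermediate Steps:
H = 2500 (H = (-50)**2 = 2500)
H + V = 2500 - 35324 = -32824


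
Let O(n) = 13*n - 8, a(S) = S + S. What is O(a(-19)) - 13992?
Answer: -14494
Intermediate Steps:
a(S) = 2*S
O(n) = -8 + 13*n
O(a(-19)) - 13992 = (-8 + 13*(2*(-19))) - 13992 = (-8 + 13*(-38)) - 13992 = (-8 - 494) - 13992 = -502 - 13992 = -14494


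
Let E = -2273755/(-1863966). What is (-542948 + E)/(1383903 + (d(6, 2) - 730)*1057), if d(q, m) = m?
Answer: -1012034338013/1145233758162 ≈ -0.88369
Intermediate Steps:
E = 2273755/1863966 (E = -2273755*(-1/1863966) = 2273755/1863966 ≈ 1.2198)
(-542948 + E)/(1383903 + (d(6, 2) - 730)*1057) = (-542948 + 2273755/1863966)/(1383903 + (2 - 730)*1057) = -1012034338013/(1863966*(1383903 - 728*1057)) = -1012034338013/(1863966*(1383903 - 769496)) = -1012034338013/1863966/614407 = -1012034338013/1863966*1/614407 = -1012034338013/1145233758162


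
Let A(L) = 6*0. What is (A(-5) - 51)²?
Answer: 2601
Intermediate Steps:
A(L) = 0
(A(-5) - 51)² = (0 - 51)² = (-51)² = 2601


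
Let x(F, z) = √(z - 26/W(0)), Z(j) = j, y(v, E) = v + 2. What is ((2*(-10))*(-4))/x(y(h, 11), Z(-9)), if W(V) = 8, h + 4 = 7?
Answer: -160*I/7 ≈ -22.857*I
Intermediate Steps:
h = 3 (h = -4 + 7 = 3)
y(v, E) = 2 + v
x(F, z) = √(-13/4 + z) (x(F, z) = √(z - 26/8) = √(z - 26*⅛) = √(z - 13/4) = √(-13/4 + z))
((2*(-10))*(-4))/x(y(h, 11), Z(-9)) = ((2*(-10))*(-4))/((√(-13 + 4*(-9))/2)) = (-20*(-4))/((√(-13 - 36)/2)) = 80/((√(-49)/2)) = 80/(((7*I)/2)) = 80/((7*I/2)) = 80*(-2*I/7) = -160*I/7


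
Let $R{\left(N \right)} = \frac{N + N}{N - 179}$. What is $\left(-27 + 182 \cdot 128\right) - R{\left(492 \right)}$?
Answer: $\frac{7282213}{313} \approx 23266.0$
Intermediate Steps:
$R{\left(N \right)} = \frac{2 N}{-179 + N}$
$\left(-27 + 182 \cdot 128\right) - R{\left(492 \right)} = \left(-27 + 182 \cdot 128\right) - 2 \cdot 492 \frac{1}{-179 + 492} = \left(-27 + 23296\right) - 2 \cdot 492 \cdot \frac{1}{313} = 23269 - 2 \cdot 492 \cdot \frac{1}{313} = 23269 - \frac{984}{313} = \frac{7282213}{313}$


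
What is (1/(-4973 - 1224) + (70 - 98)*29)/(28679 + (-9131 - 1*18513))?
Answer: -1006393/1282779 ≈ -0.78454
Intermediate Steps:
(1/(-4973 - 1224) + (70 - 98)*29)/(28679 + (-9131 - 1*18513)) = (1/(-6197) - 28*29)/(28679 + (-9131 - 18513)) = (-1/6197 - 812)/(28679 - 27644) = -5031965/6197/1035 = -5031965/6197*1/1035 = -1006393/1282779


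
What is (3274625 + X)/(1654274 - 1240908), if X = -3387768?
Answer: -113143/413366 ≈ -0.27371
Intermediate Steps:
(3274625 + X)/(1654274 - 1240908) = (3274625 - 3387768)/(1654274 - 1240908) = -113143/413366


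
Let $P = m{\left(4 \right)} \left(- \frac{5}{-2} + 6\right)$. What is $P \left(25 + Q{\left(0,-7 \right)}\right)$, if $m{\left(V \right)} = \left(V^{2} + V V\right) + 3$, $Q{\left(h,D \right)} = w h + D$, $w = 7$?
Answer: $5355$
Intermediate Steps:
$Q{\left(h,D \right)} = D + 7 h$ ($Q{\left(h,D \right)} = 7 h + D = D + 7 h$)
$m{\left(V \right)} = 3 + 2 V^{2}$ ($m{\left(V \right)} = \left(V^{2} + V^{2}\right) + 3 = 2 V^{2} + 3 = 3 + 2 V^{2}$)
$P = \frac{595}{2}$ ($P = \left(3 + 2 \cdot 4^{2}\right) \left(- \frac{5}{-2} + 6\right) = \left(3 + 2 \cdot 16\right) \left(\left(-5\right) \left(- \frac{1}{2}\right) + 6\right) = \left(3 + 32\right) \left(\frac{5}{2} + 6\right) = 35 \cdot \frac{17}{2} = \frac{595}{2} \approx 297.5$)
$P \left(25 + Q{\left(0,-7 \right)}\right) = \frac{595 \left(25 + \left(-7 + 7 \cdot 0\right)\right)}{2} = \frac{595 \left(25 + \left(-7 + 0\right)\right)}{2} = \frac{595 \left(25 - 7\right)}{2} = \frac{595}{2} \cdot 18 = 5355$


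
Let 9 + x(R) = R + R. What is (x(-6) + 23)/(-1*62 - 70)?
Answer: -1/66 ≈ -0.015152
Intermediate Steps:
x(R) = -9 + 2*R (x(R) = -9 + (R + R) = -9 + 2*R)
(x(-6) + 23)/(-1*62 - 70) = ((-9 + 2*(-6)) + 23)/(-1*62 - 70) = ((-9 - 12) + 23)/(-62 - 70) = (-21 + 23)/(-132) = -1/132*2 = -1/66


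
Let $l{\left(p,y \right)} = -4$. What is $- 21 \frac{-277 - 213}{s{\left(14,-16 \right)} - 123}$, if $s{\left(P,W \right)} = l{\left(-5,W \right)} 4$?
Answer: $- \frac{10290}{139} \approx -74.029$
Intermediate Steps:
$s{\left(P,W \right)} = -16$ ($s{\left(P,W \right)} = \left(-4\right) 4 = -16$)
$- 21 \frac{-277 - 213}{s{\left(14,-16 \right)} - 123} = - 21 \frac{-277 - 213}{-16 - 123} = - 21 \left(- \frac{490}{-16 - 123}\right) = - 21 \left(- \frac{490}{-139}\right) = - 21 \left(\left(-490\right) \left(- \frac{1}{139}\right)\right) = \left(-21\right) \frac{490}{139} = - \frac{10290}{139}$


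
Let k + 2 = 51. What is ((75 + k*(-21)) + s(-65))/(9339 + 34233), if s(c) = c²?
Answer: 3271/43572 ≈ 0.075071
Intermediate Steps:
k = 49 (k = -2 + 51 = 49)
((75 + k*(-21)) + s(-65))/(9339 + 34233) = ((75 + 49*(-21)) + (-65)²)/(9339 + 34233) = ((75 - 1029) + 4225)/43572 = (-954 + 4225)*(1/43572) = 3271*(1/43572) = 3271/43572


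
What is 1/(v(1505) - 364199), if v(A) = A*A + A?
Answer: 1/1902331 ≈ 5.2567e-7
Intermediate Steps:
v(A) = A + A**2 (v(A) = A**2 + A = A + A**2)
1/(v(1505) - 364199) = 1/(1505*(1 + 1505) - 364199) = 1/(1505*1506 - 364199) = 1/(2266530 - 364199) = 1/1902331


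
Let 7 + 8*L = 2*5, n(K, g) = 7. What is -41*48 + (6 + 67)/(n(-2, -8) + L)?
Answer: -115528/59 ≈ -1958.1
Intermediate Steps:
L = 3/8 (L = -7/8 + (2*5)/8 = -7/8 + (⅛)*10 = -7/8 + 5/4 = 3/8 ≈ 0.37500)
-41*48 + (6 + 67)/(n(-2, -8) + L) = -41*48 + (6 + 67)/(7 + 3/8) = -1968 + 73/(59/8) = -1968 + 73*(8/59) = -1968 + 584/59 = -115528/59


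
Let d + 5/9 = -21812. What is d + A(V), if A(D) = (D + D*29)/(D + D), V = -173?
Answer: -196178/9 ≈ -21798.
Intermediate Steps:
d = -196313/9 (d = -5/9 - 21812 = -196313/9 ≈ -21813.)
A(D) = 15 (A(D) = (D + 29*D)/((2*D)) = (30*D)*(1/(2*D)) = 15)
d + A(V) = -196313/9 + 15 = -196178/9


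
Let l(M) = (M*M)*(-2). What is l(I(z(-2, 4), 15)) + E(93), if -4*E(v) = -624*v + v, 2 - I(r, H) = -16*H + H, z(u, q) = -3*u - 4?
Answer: -354293/4 ≈ -88573.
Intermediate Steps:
z(u, q) = -4 - 3*u
I(r, H) = 2 + 15*H (I(r, H) = 2 - (-16*H + H) = 2 - (-15)*H = 2 + 15*H)
l(M) = -2*M² (l(M) = M²*(-2) = -2*M²)
E(v) = 623*v/4 (E(v) = -(-624*v + v)/4 = -(-623)*v/4 = 623*v/4)
l(I(z(-2, 4), 15)) + E(93) = -2*(2 + 15*15)² + (623/4)*93 = -2*(2 + 225)² + 57939/4 = -2*227² + 57939/4 = -2*51529 + 57939/4 = -103058 + 57939/4 = -354293/4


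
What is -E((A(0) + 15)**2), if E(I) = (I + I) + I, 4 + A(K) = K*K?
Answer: -363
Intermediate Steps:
A(K) = -4 + K**2 (A(K) = -4 + K*K = -4 + K**2)
E(I) = 3*I (E(I) = 2*I + I = 3*I)
-E((A(0) + 15)**2) = -3*((-4 + 0**2) + 15)**2 = -3*((-4 + 0) + 15)**2 = -3*(-4 + 15)**2 = -3*11**2 = -3*121 = -1*363 = -363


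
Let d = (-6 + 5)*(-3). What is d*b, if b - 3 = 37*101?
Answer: 11220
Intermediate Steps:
d = 3 (d = -1*(-3) = 3)
b = 3740 (b = 3 + 37*101 = 3 + 3737 = 3740)
d*b = 3*3740 = 11220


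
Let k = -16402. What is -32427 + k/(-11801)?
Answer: -382654625/11801 ≈ -32426.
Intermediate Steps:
-32427 + k/(-11801) = -32427 - 16402/(-11801) = -32427 - 16402*(-1/11801) = -32427 + 16402/11801 = -382654625/11801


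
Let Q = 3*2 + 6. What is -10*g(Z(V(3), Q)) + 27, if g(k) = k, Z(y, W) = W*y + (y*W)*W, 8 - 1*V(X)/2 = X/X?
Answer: -21813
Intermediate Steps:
V(X) = 14 (V(X) = 16 - 2*X/X = 16 - 2*1 = 16 - 2 = 14)
Q = 12 (Q = 6 + 6 = 12)
Z(y, W) = W*y + y*W**2 (Z(y, W) = W*y + (W*y)*W = W*y + y*W**2)
-10*g(Z(V(3), Q)) + 27 = -120*14*(1 + 12) + 27 = -120*14*13 + 27 = -10*2184 + 27 = -21840 + 27 = -21813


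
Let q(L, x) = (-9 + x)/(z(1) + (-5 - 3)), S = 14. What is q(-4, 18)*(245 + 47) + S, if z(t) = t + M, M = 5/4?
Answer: -10190/23 ≈ -443.04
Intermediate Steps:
M = 5/4 (M = 5*(¼) = 5/4 ≈ 1.2500)
z(t) = 5/4 + t (z(t) = t + 5/4 = 5/4 + t)
q(L, x) = 36/23 - 4*x/23 (q(L, x) = (-9 + x)/((5/4 + 1) + (-5 - 3)) = (-9 + x)/(9/4 - 8) = (-9 + x)/(-23/4) = (-9 + x)*(-4/23) = 36/23 - 4*x/23)
q(-4, 18)*(245 + 47) + S = (36/23 - 4/23*18)*(245 + 47) + 14 = (36/23 - 72/23)*292 + 14 = -36/23*292 + 14 = -10512/23 + 14 = -10190/23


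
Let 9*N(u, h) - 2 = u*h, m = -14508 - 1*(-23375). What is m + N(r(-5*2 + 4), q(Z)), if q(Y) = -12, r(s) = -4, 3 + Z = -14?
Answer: 79853/9 ≈ 8872.6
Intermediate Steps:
Z = -17 (Z = -3 - 14 = -17)
m = 8867 (m = -14508 + 23375 = 8867)
N(u, h) = 2/9 + h*u/9 (N(u, h) = 2/9 + (u*h)/9 = 2/9 + (h*u)/9 = 2/9 + h*u/9)
m + N(r(-5*2 + 4), q(Z)) = 8867 + (2/9 + (⅑)*(-12)*(-4)) = 8867 + (2/9 + 16/3) = 8867 + 50/9 = 79853/9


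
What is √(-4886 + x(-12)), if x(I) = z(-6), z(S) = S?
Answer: 2*I*√1223 ≈ 69.943*I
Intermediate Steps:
x(I) = -6
√(-4886 + x(-12)) = √(-4886 - 6) = √(-4892) = 2*I*√1223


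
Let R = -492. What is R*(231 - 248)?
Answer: 8364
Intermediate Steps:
R*(231 - 248) = -492*(231 - 248) = -492*(-17) = 8364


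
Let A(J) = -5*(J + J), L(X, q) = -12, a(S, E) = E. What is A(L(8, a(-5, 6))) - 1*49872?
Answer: -49752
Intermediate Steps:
A(J) = -10*J
A(L(8, a(-5, 6))) - 1*49872 = -10*(-12) - 1*49872 = 120 - 49872 = -49752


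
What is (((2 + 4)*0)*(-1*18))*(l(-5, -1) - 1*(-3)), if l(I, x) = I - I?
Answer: 0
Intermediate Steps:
l(I, x) = 0
(((2 + 4)*0)*(-1*18))*(l(-5, -1) - 1*(-3)) = (((2 + 4)*0)*(-1*18))*(0 - 1*(-3)) = ((6*0)*(-18))*(0 + 3) = (0*(-18))*3 = 0*3 = 0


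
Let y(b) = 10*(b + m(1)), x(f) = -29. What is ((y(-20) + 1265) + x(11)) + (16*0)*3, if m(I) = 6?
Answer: 1096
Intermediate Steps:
y(b) = 60 + 10*b (y(b) = 10*(b + 6) = 10*(6 + b) = 60 + 10*b)
((y(-20) + 1265) + x(11)) + (16*0)*3 = (((60 + 10*(-20)) + 1265) - 29) + (16*0)*3 = (((60 - 200) + 1265) - 29) + 0*3 = ((-140 + 1265) - 29) + 0 = (1125 - 29) + 0 = 1096 + 0 = 1096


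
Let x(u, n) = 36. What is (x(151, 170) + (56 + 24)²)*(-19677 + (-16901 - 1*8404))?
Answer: -289504152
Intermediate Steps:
(x(151, 170) + (56 + 24)²)*(-19677 + (-16901 - 1*8404)) = (36 + (56 + 24)²)*(-19677 + (-16901 - 1*8404)) = (36 + 80²)*(-19677 + (-16901 - 8404)) = (36 + 6400)*(-19677 - 25305) = 6436*(-44982) = -289504152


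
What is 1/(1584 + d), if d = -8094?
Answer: -1/6510 ≈ -0.00015361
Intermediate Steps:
1/(1584 + d) = 1/(1584 - 8094) = 1/(-6510) = -1/6510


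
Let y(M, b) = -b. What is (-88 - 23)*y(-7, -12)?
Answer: -1332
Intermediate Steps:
(-88 - 23)*y(-7, -12) = (-88 - 23)*(-1*(-12)) = -111*12 = -1332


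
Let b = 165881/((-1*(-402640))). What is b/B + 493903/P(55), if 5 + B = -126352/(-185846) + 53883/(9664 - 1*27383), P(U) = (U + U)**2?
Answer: 24069537183371490043/590482908670116000 ≈ 40.762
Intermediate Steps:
P(U) = 4*U**2 (P(U) = (2*U)**2 = 4*U**2)
b = 165881/402640 ≈ 0.41198
B = -12120067650/1646502637 (B = -5 + (-126352/(-185846) + 53883/(9664 - 1*27383)) = -5 + (-126352*(-1/185846) + 53883/(9664 - 27383)) = -5 + (63176/92923 + 53883/(-17719)) = -5 + (63176/92923 + 53883*(-1/17719)) = -5 + (63176/92923 - 53883/17719) = -5 - 3887554465/1646502637 = -12120067650/1646502637 ≈ -7.3611)
b/B + 493903/P(55) = 165881/(402640*(-12120067650/1646502637)) + 493903/((4*55**2)) = (165881/402640)*(-1646502637/12120067650) + 493903/((4*3025)) = -273123503928197/4880024038596000 + 493903/12100 = 24069537183371490043/590482908670116000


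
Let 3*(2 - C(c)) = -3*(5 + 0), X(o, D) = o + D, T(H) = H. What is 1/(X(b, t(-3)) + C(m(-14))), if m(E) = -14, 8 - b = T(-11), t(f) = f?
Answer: 1/23 ≈ 0.043478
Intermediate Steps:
b = 19 (b = 8 - 1*(-11) = 8 + 11 = 19)
X(o, D) = D + o
C(c) = 7 (C(c) = 2 - (-1)*(5 + 0) = 2 - (-1)*5 = 2 - ⅓*(-15) = 2 + 5 = 7)
1/(X(b, t(-3)) + C(m(-14))) = 1/((-3 + 19) + 7) = 1/(16 + 7) = 1/23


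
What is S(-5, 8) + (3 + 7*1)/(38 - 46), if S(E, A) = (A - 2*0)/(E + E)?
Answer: -41/20 ≈ -2.0500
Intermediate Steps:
S(E, A) = A/(2*E) (S(E, A) = (A + 0)/((2*E)) = A*(1/(2*E)) = A/(2*E))
S(-5, 8) + (3 + 7*1)/(38 - 46) = (1/2)*8/(-5) + (3 + 7*1)/(38 - 46) = (1/2)*8*(-1/5) + (3 + 7)/(-8) = -4/5 - 1/8*10 = -4/5 - 5/4 = -41/20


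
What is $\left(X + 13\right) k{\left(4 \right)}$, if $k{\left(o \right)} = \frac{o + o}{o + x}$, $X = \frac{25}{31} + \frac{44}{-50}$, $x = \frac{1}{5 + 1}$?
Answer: $\frac{480864}{19375} \approx 24.819$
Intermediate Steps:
$x = \frac{1}{6} \approx 0.16667$
$X = - \frac{57}{775}$ ($X = 25 \cdot \frac{1}{31} + 44 \left(- \frac{1}{50}\right) = \frac{25}{31} - \frac{22}{25} = - \frac{57}{775} \approx -0.073548$)
$k{\left(o \right)} = \frac{2 o}{\frac{1}{6} + o}$ ($k{\left(o \right)} = \frac{o + o}{o + \frac{1}{6}} = \frac{2 o}{\frac{1}{6} + o}$)
$\left(X + 13\right) k{\left(4 \right)} = \left(- \frac{57}{775} + 13\right) 12 \cdot 4 \frac{1}{1 + 6 \cdot 4} = \frac{10018 \cdot 12 \cdot 4 \frac{1}{1 + 24}}{775} = \frac{10018 \cdot 12 \cdot 4 \cdot \frac{1}{25}}{775} = \frac{10018}{775} \cdot \frac{48}{25} = \frac{480864}{19375}$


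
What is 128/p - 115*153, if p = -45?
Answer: -791903/45 ≈ -17598.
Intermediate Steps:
128/p - 115*153 = 128/(-45) - 115*153 = 128*(-1/45) - 17595 = -128/45 - 17595 = -791903/45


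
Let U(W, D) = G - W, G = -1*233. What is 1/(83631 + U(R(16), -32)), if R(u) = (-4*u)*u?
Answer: 1/84422 ≈ 1.1845e-5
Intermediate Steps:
R(u) = -4*u**2
G = -233
U(W, D) = -233 - W
1/(83631 + U(R(16), -32)) = 1/(83631 + (-233 - (-4)*16**2)) = 1/(83631 + (-233 - (-4)*256)) = 1/(83631 + (-233 - 1*(-1024))) = 1/(83631 + (-233 + 1024)) = 1/(83631 + 791) = 1/84422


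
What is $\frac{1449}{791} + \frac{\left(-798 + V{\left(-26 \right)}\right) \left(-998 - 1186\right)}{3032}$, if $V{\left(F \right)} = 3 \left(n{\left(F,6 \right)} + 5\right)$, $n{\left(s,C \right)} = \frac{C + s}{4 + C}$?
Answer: $\frac{24418314}{42827} \approx 570.16$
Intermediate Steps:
$n{\left(s,C \right)} = \frac{C + s}{4 + C}$
$V{\left(F \right)} = \frac{84}{5} + \frac{3 F}{10}$ ($V{\left(F \right)} = 3 \left(\frac{6 + F}{4 + 6} + 5\right) = 3 \left(\frac{6 + F}{10} + 5\right) = 3 \left(\left(\frac{3}{5} + \frac{F}{10}\right) + 5\right) = 3 \left(\frac{28}{5} + \frac{F}{10}\right) = \frac{84}{5} + \frac{3 F}{10}$)
$\frac{1449}{791} + \frac{\left(-798 + V{\left(-26 \right)}\right) \left(-998 - 1186\right)}{3032} = \frac{1449}{791} + \frac{\left(-798 + \left(\frac{84}{5} + \frac{3}{10} \left(-26\right)\right)\right) \left(-998 - 1186\right)}{3032} = 1449 \cdot \frac{1}{791} + \left(-798 + \left(\frac{84}{5} - \frac{39}{5}\right)\right) \left(-2184\right) \frac{1}{3032} = \frac{207}{113} + \left(-798 + 9\right) \left(-2184\right) \frac{1}{3032} = \frac{207}{113} + \left(-789\right) \left(-2184\right) \frac{1}{3032} = \frac{207}{113} + 1723176 \cdot \frac{1}{3032} = \frac{207}{113} + \frac{215397}{379} = \frac{24418314}{42827}$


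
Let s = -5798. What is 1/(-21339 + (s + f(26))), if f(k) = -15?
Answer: -1/27152 ≈ -3.6830e-5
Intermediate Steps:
1/(-21339 + (s + f(26))) = 1/(-21339 + (-5798 - 15)) = 1/(-21339 - 5813) = 1/(-27152) = -1/27152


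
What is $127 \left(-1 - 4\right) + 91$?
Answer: $-544$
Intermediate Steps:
$127 \left(-1 - 4\right) + 91 = 127 \left(-5\right) + 91 = -635 + 91 = -544$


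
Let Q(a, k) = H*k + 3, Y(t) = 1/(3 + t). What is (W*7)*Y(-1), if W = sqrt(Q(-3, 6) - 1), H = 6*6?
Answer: 7*sqrt(218)/2 ≈ 51.677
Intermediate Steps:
H = 36
Q(a, k) = 3 + 36*k (Q(a, k) = 36*k + 3 = 3 + 36*k)
W = sqrt(218) (W = sqrt((3 + 36*6) - 1) = sqrt((3 + 216) - 1) = sqrt(219 - 1) = sqrt(218) ≈ 14.765)
(W*7)*Y(-1) = (sqrt(218)*7)/(3 - 1) = (7*sqrt(218))/2 = (7*sqrt(218))*(1/2) = 7*sqrt(218)/2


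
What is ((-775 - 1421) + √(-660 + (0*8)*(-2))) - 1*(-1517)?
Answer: -679 + 2*I*√165 ≈ -679.0 + 25.69*I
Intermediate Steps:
((-775 - 1421) + √(-660 + (0*8)*(-2))) - 1*(-1517) = (-2196 + √(-660 + 0*(-2))) + 1517 = (-2196 + √(-660 + 0)) + 1517 = (-2196 + √(-660)) + 1517 = (-2196 + 2*I*√165) + 1517 = -679 + 2*I*√165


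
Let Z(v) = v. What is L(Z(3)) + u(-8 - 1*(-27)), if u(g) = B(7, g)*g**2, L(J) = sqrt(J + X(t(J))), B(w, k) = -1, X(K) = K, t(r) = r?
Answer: -361 + sqrt(6) ≈ -358.55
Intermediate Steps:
L(J) = sqrt(2)*sqrt(J) (L(J) = sqrt(J + J) = sqrt(2*J) = sqrt(2)*sqrt(J))
u(g) = -g**2
L(Z(3)) + u(-8 - 1*(-27)) = sqrt(2)*sqrt(3) - (-8 - 1*(-27))**2 = sqrt(6) - (-8 + 27)**2 = sqrt(6) - 1*19**2 = sqrt(6) - 1*361 = sqrt(6) - 361 = -361 + sqrt(6)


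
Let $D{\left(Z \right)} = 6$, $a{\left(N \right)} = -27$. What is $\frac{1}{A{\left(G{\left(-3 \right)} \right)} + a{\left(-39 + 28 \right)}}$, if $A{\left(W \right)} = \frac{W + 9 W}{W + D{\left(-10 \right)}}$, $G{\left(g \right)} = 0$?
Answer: $- \frac{1}{27} \approx -0.037037$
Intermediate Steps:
$A{\left(W \right)} = \frac{10 W}{6 + W}$ ($A{\left(W \right)} = \frac{W + 9 W}{W + 6} = \frac{10 W}{6 + W}$)
$\frac{1}{A{\left(G{\left(-3 \right)} \right)} + a{\left(-39 + 28 \right)}} = \frac{1}{10 \cdot 0 \frac{1}{6 + 0} - 27} = \frac{1}{10 \cdot 0 \cdot \frac{1}{6} - 27} = \frac{1}{0 - 27} = \frac{1}{-27} = - \frac{1}{27}$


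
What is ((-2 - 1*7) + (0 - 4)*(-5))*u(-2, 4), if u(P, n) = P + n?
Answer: 22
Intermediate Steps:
((-2 - 1*7) + (0 - 4)*(-5))*u(-2, 4) = ((-2 - 1*7) + (0 - 4)*(-5))*(-2 + 4) = ((-2 - 7) - 4*(-5))*2 = (-9 + 20)*2 = 11*2 = 22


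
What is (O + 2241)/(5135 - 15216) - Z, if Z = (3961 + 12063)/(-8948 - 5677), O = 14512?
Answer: -83474681/147434625 ≈ -0.56618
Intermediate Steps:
Z = -16024/14625 (Z = 16024/(-14625) = 16024*(-1/14625) = -16024/14625 ≈ -1.0957)
(O + 2241)/(5135 - 15216) - Z = (14512 + 2241)/(5135 - 15216) - 1*(-16024/14625) = 16753/(-10081) + 16024/14625 = 16753*(-1/10081) + 16024/14625 = -16753/10081 + 16024/14625 = -83474681/147434625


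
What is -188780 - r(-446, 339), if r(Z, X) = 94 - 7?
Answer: -188867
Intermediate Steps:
r(Z, X) = 87
-188780 - r(-446, 339) = -188780 - 1*87 = -188780 - 87 = -188867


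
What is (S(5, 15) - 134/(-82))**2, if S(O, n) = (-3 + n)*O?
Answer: 6385729/1681 ≈ 3798.8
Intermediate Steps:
S(O, n) = O*(-3 + n)
(S(5, 15) - 134/(-82))**2 = (5*(-3 + 15) - 134/(-82))**2 = (5*12 - 134*(-1/82))**2 = (60 + 67/41)**2 = (2527/41)**2 = 6385729/1681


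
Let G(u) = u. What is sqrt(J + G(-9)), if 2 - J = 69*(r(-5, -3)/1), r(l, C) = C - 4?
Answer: 2*sqrt(119) ≈ 21.817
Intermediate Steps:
r(l, C) = -4 + C
J = 485 (J = 2 - 69*(-4 - 3)/1 = 2 - 69*(-7*1) = 2 - 69*(-7) = 2 - 1*(-483) = 2 + 483 = 485)
sqrt(J + G(-9)) = sqrt(485 - 9) = sqrt(476) = 2*sqrt(119)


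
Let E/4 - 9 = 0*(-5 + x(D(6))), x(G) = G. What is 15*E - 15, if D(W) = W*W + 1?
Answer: 525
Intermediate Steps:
D(W) = 1 + W² (D(W) = W² + 1 = 1 + W²)
E = 36 (E = 36 + 4*(0*(-5 + (1 + 6²))) = 36 + 4*(0*(-5 + (1 + 36))) = 36 + 4*(0*(-5 + 37)) = 36 + 4*(0*32) = 36 + 4*0 = 36 + 0 = 36)
15*E - 15 = 15*36 - 15 = 540 - 15 = 525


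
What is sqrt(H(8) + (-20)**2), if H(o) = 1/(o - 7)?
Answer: sqrt(401) ≈ 20.025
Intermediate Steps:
H(o) = 1/(-7 + o)
sqrt(H(8) + (-20)**2) = sqrt(1/(-7 + 8) + (-20)**2) = sqrt(1/1 + 400) = sqrt(1 + 400) = sqrt(401)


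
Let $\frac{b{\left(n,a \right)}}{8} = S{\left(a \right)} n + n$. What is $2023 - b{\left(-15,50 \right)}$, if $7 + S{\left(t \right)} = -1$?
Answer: $1183$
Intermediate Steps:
$S{\left(t \right)} = -8$ ($S{\left(t \right)} = -7 - 1 = -8$)
$b{\left(n,a \right)} = - 56 n$ ($b{\left(n,a \right)} = 8 \left(- 8 n + n\right) = 8 \left(- 7 n\right) = - 56 n$)
$2023 - b{\left(-15,50 \right)} = 2023 - \left(-56\right) \left(-15\right) = 2023 - 840 = 1183$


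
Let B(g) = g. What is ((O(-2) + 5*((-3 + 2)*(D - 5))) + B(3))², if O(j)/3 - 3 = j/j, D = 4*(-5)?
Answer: 19600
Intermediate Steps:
D = -20
O(j) = 12 (O(j) = 9 + 3*(j/j) = 9 + 3*1 = 9 + 3 = 12)
((O(-2) + 5*((-3 + 2)*(D - 5))) + B(3))² = ((12 + 5*((-3 + 2)*(-20 - 5))) + 3)² = ((12 + 5*(-1*(-25))) + 3)² = ((12 + 5*25) + 3)² = ((12 + 125) + 3)² = (137 + 3)² = 140² = 19600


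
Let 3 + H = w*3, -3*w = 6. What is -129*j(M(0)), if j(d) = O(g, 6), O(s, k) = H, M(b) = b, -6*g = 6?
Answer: 1161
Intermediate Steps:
g = -1 (g = -⅙*6 = -1)
w = -2 (w = -⅓*6 = -2)
H = -9 (H = -3 - 2*3 = -3 - 6 = -9)
O(s, k) = -9
j(d) = -9
-129*j(M(0)) = -129*(-9) = 1161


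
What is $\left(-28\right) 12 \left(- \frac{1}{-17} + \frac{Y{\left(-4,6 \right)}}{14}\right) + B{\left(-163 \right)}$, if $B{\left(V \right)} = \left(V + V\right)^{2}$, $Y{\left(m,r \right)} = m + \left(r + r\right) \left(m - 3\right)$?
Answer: $\frac{1842260}{17} \approx 1.0837 \cdot 10^{5}$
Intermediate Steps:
$Y{\left(m,r \right)} = m + 2 r \left(-3 + m\right)$
$B{\left(V \right)} = 4 V^{2}$ ($B{\left(V \right)} = \left(2 V\right)^{2} = 4 V^{2}$)
$\left(-28\right) 12 \left(- \frac{1}{-17} + \frac{Y{\left(-4,6 \right)}}{14}\right) + B{\left(-163 \right)} = \left(-28\right) 12 \left(- \frac{1}{-17} + \frac{-4 - 36 + 2 \left(-4\right) 6}{14}\right) + 4 \left(-163\right)^{2} = - 336 \left(\left(-1\right) \left(- \frac{1}{17}\right) + \left(-4 - 36 - 48\right) \frac{1}{14}\right) + 4 \cdot 26569 = - 336 \left(\frac{1}{17} - \frac{44}{7}\right) + 106276 = \left(-336\right) \left(- \frac{741}{119}\right) + 106276 = \frac{35568}{17} + 106276 = \frac{1842260}{17}$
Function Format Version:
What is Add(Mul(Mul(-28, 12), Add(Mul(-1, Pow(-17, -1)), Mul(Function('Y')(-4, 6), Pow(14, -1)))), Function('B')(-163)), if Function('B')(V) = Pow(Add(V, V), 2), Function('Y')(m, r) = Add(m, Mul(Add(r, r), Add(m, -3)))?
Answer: Rational(1842260, 17) ≈ 1.0837e+5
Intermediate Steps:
Function('Y')(m, r) = Add(m, Mul(2, r, Add(-3, m))) (Function('Y')(m, r) = Add(m, Mul(Mul(2, r), Add(-3, m))) = Add(m, Mul(2, r, Add(-3, m))))
Function('B')(V) = Mul(4, Pow(V, 2)) (Function('B')(V) = Pow(Mul(2, V), 2) = Mul(4, Pow(V, 2)))
Add(Mul(Mul(-28, 12), Add(Mul(-1, Pow(-17, -1)), Mul(Function('Y')(-4, 6), Pow(14, -1)))), Function('B')(-163)) = Add(Mul(Mul(-28, 12), Add(Mul(-1, Pow(-17, -1)), Mul(Add(-4, Mul(-6, 6), Mul(2, -4, 6)), Pow(14, -1)))), Mul(4, Pow(-163, 2))) = Add(Mul(-336, Add(Mul(-1, Rational(-1, 17)), Mul(Add(-4, -36, -48), Rational(1, 14)))), Mul(4, 26569)) = Add(Mul(-336, Add(Rational(1, 17), Mul(-88, Rational(1, 14)))), 106276) = Add(Mul(-336, Add(Rational(1, 17), Rational(-44, 7))), 106276) = Add(Mul(-336, Rational(-741, 119)), 106276) = Add(Rational(35568, 17), 106276) = Rational(1842260, 17)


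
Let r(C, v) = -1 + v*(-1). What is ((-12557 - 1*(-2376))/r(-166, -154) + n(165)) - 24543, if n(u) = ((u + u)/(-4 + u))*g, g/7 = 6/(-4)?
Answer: -86676715/3519 ≈ -24631.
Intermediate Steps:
r(C, v) = -1 - v
g = -21/2 (g = 7*(6/(-4)) = 7*(6*(-¼)) = 7*(-3/2) = -21/2 ≈ -10.500)
n(u) = -21*u/(-4 + u) (n(u) = ((u + u)/(-4 + u))*(-21/2) = ((2*u)/(-4 + u))*(-21/2) = (2*u/(-4 + u))*(-21/2) = -21*u/(-4 + u))
((-12557 - 1*(-2376))/r(-166, -154) + n(165)) - 24543 = ((-12557 - 1*(-2376))/(-1 - 1*(-154)) - 21*165/(-4 + 165)) - 24543 = ((-12557 + 2376)/(-1 + 154) - 21*165/161) - 24543 = (-10181/153 - 21*165*1/161) - 24543 = (-10181*1/153 - 495/23) - 24543 = (-10181/153 - 495/23) - 24543 = -309898/3519 - 24543 = -86676715/3519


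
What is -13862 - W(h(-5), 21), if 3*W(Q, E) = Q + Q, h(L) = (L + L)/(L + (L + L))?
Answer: -124762/9 ≈ -13862.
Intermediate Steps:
h(L) = ⅔ (h(L) = (2*L)/(L + 2*L) = (2*L)/((3*L)) = (2*L)*(1/(3*L)) = ⅔)
W(Q, E) = 2*Q/3 (W(Q, E) = (Q + Q)/3 = (2*Q)/3 = 2*Q/3)
-13862 - W(h(-5), 21) = -13862 - 2*2/(3*3) = -13862 - 1*4/9 = -13862 - 4/9 = -124762/9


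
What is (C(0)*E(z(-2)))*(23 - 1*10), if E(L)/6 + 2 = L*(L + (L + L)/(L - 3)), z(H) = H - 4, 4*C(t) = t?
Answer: 0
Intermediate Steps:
C(t) = t/4
z(H) = -4 + H
E(L) = -12 + 6*L*(L + 2*L/(-3 + L)) (E(L) = -12 + 6*(L*(L + (L + L)/(L - 3))) = -12 + 6*(L*(L + (2*L)/(-3 + L))) = -12 + 6*(L*(L + 2*L/(-3 + L))) = -12 + 6*L*(L + 2*L/(-3 + L)))
(C(0)*E(z(-2)))*(23 - 1*10) = (((¼)*0)*(6*(6 + (-4 - 2)³ - (-4 - 2)² - 2*(-4 - 2))/(-3 + (-4 - 2))))*(23 - 1*10) = (0*(6*(6 + (-6)³ - 1*(-6)² - 2*(-6))/(-3 - 6)))*(23 - 10) = (0*(6*(6 - 216 - 1*36 + 12)/(-9)))*13 = (0*(6*(-⅑)*(6 - 216 - 36 + 12)))*13 = (0*(6*(-⅑)*(-234)))*13 = (0*156)*13 = 0*13 = 0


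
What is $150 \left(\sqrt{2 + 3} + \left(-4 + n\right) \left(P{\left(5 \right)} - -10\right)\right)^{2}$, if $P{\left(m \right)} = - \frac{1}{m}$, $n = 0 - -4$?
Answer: $750$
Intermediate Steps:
$n = 4$ ($n = 0 + 4 = 4$)
$150 \left(\sqrt{2 + 3} + \left(-4 + n\right) \left(P{\left(5 \right)} - -10\right)\right)^{2} = 150 \left(\sqrt{2 + 3} + \left(-4 + 4\right) \left(- \frac{1}{5} - -10\right)\right)^{2} = 150 \left(\sqrt{5} + 0 \left(\left(-1\right) \frac{1}{5} + 10\right)\right)^{2} = 150 \left(\sqrt{5} + 0 \left(- \frac{1}{5} + 10\right)\right)^{2} = 150 \left(\sqrt{5} + 0 \cdot \frac{49}{5}\right)^{2} = 150 \left(\sqrt{5} + 0\right)^{2} = 150 \left(\sqrt{5}\right)^{2} = 150 \cdot 5 = 750$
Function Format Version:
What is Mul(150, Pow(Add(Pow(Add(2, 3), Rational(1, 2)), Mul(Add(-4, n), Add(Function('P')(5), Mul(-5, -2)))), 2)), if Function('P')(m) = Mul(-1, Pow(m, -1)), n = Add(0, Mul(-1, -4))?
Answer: 750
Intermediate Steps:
n = 4 (n = Add(0, 4) = 4)
Mul(150, Pow(Add(Pow(Add(2, 3), Rational(1, 2)), Mul(Add(-4, n), Add(Function('P')(5), Mul(-5, -2)))), 2)) = Mul(150, Pow(Add(Pow(Add(2, 3), Rational(1, 2)), Mul(Add(-4, 4), Add(Mul(-1, Pow(5, -1)), Mul(-5, -2)))), 2)) = Mul(150, Pow(Add(Pow(5, Rational(1, 2)), Mul(0, Add(Mul(-1, Rational(1, 5)), 10))), 2)) = Mul(150, Pow(Add(Pow(5, Rational(1, 2)), Mul(0, Add(Rational(-1, 5), 10))), 2)) = Mul(150, Pow(Add(Pow(5, Rational(1, 2)), Mul(0, Rational(49, 5))), 2)) = Mul(150, Pow(Add(Pow(5, Rational(1, 2)), 0), 2)) = Mul(150, Pow(Pow(5, Rational(1, 2)), 2)) = Mul(150, 5) = 750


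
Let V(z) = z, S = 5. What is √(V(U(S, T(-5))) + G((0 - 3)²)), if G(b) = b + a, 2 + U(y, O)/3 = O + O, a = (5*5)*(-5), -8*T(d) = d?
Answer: I*√473/2 ≈ 10.874*I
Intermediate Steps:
T(d) = -d/8
a = -125 (a = 25*(-5) = -125)
U(y, O) = -6 + 6*O (U(y, O) = -6 + 3*(O + O) = -6 + 3*(2*O) = -6 + 6*O)
G(b) = -125 + b (G(b) = b - 125 = -125 + b)
√(V(U(S, T(-5))) + G((0 - 3)²)) = √((-6 + 6*(-⅛*(-5))) + (-125 + (0 - 3)²)) = √((-6 + 6*(5/8)) + (-125 + (-3)²)) = √((-6 + 15/4) + (-125 + 9)) = √(-9/4 - 116) = √(-473/4) = I*√473/2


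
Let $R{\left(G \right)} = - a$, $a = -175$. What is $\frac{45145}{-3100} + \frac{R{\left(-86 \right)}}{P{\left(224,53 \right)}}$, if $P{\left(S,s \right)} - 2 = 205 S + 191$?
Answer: $- \frac{416245777}{28590060} \approx -14.559$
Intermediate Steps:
$P{\left(S,s \right)} = 193 + 205 S$ ($P{\left(S,s \right)} = 2 + \left(205 S + 191\right) = 2 + \left(191 + 205 S\right) = 193 + 205 S$)
$R{\left(G \right)} = 175$ ($R{\left(G \right)} = \left(-1\right) \left(-175\right) = 175$)
$\frac{45145}{-3100} + \frac{R{\left(-86 \right)}}{P{\left(224,53 \right)}} = \frac{45145}{-3100} + \frac{175}{193 + 205 \cdot 224} = 45145 \left(- \frac{1}{3100}\right) + \frac{175}{193 + 45920} = - \frac{9029}{620} + \frac{175}{46113} = - \frac{416245777}{28590060}$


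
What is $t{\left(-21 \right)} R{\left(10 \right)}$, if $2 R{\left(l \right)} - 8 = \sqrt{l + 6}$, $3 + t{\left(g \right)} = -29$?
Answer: $-192$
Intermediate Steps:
$t{\left(g \right)} = -32$ ($t{\left(g \right)} = -3 - 29 = -32$)
$R{\left(l \right)} = 4 + \frac{\sqrt{6 + l}}{2}$ ($R{\left(l \right)} = 4 + \frac{\sqrt{l + 6}}{2} = 4 + \frac{\sqrt{6 + l}}{2}$)
$t{\left(-21 \right)} R{\left(10 \right)} = - 32 \left(4 + \frac{\sqrt{6 + 10}}{2}\right) = - 32 \left(4 + \frac{\sqrt{16}}{2}\right) = - 32 \left(4 + \frac{1}{2} \cdot 4\right) = - 32 \left(4 + 2\right) = \left(-32\right) 6 = -192$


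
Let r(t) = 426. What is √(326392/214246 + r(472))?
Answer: √4905975662062/107123 ≈ 20.677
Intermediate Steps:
√(326392/214246 + r(472)) = √(326392/214246 + 426) = √(326392*(1/214246) + 426) = √(163196/107123 + 426) = √(45797594/107123) = √4905975662062/107123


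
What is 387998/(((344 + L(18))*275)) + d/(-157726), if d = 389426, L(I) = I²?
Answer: -2585045913/7243566550 ≈ -0.35687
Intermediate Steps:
387998/(((344 + L(18))*275)) + d/(-157726) = 387998/(((344 + 18²)*275)) + 389426/(-157726) = 387998/(((344 + 324)*275)) + 389426*(-1/157726) = 387998/((668*275)) - 194713/78863 = 387998/183700 - 194713/78863 = 387998*(1/183700) - 194713/78863 = 193999/91850 - 194713/78863 = -2585045913/7243566550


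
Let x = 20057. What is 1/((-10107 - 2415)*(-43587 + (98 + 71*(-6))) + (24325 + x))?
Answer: 1/549948012 ≈ 1.8184e-9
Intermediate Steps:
1/((-10107 - 2415)*(-43587 + (98 + 71*(-6))) + (24325 + x)) = 1/((-10107 - 2415)*(-43587 + (98 + 71*(-6))) + (24325 + 20057)) = 1/(-12522*(-43587 + (98 - 426)) + 44382) = 1/(-12522*(-43587 - 328) + 44382) = 1/(-12522*(-43915) + 44382) = 1/(549903630 + 44382) = 1/549948012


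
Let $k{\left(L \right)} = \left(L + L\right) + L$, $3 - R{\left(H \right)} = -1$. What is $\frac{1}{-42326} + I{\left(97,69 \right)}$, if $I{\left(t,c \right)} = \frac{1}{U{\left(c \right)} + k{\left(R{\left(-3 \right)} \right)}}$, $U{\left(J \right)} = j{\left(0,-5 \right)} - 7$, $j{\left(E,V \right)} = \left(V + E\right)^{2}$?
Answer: $\frac{10574}{317445} \approx 0.03331$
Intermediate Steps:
$j{\left(E,V \right)} = \left(E + V\right)^{2}$
$U{\left(J \right)} = 18$ ($U{\left(J \right)} = \left(0 - 5\right)^{2} - 7 = \left(-5\right)^{2} - 7 = 25 - 7 = 18$)
$R{\left(H \right)} = 4$ ($R{\left(H \right)} = 3 - -1 = 3 + 1 = 4$)
$k{\left(L \right)} = 3 L$ ($k{\left(L \right)} = 2 L + L = 3 L$)
$I{\left(t,c \right)} = \frac{1}{30}$ ($I{\left(t,c \right)} = \frac{1}{18 + 3 \cdot 4} = \frac{1}{18 + 12} = \frac{1}{30}$)
$\frac{1}{-42326} + I{\left(97,69 \right)} = \frac{1}{-42326} + \frac{1}{30} = - \frac{1}{42326} + \frac{1}{30} = \frac{10574}{317445}$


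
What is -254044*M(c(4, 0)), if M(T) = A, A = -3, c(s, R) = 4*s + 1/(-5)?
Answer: 762132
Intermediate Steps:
c(s, R) = -⅕ + 4*s (c(s, R) = 4*s + 1*(-⅕) = 4*s - ⅕ = -⅕ + 4*s)
M(T) = -3
-254044*M(c(4, 0)) = -254044*(-3) = 762132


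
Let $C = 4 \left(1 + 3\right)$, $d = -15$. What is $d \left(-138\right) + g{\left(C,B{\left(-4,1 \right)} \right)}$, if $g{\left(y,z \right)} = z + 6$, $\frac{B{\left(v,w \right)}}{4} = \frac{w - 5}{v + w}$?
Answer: $\frac{6244}{3} \approx 2081.3$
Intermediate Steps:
$B{\left(v,w \right)} = \frac{4 \left(-5 + w\right)}{v + w}$ ($B{\left(v,w \right)} = 4 \frac{w - 5}{v + w} = 4 \frac{-5 + w}{v + w} = \frac{4 \left(-5 + w\right)}{v + w}$)
$C = 16$ ($C = 4 \cdot 4 = 16$)
$g{\left(y,z \right)} = 6 + z$
$d \left(-138\right) + g{\left(C,B{\left(-4,1 \right)} \right)} = \left(-15\right) \left(-138\right) + \left(6 + \frac{4 \left(-5 + 1\right)}{-4 + 1}\right) = 2070 + \left(6 + 4 \frac{1}{-3} \left(-4\right)\right) = 2070 + \left(6 + 4 \left(- \frac{1}{3}\right) \left(-4\right)\right) = 2070 + \left(6 + \frac{16}{3}\right) = 2070 + \frac{34}{3} = \frac{6244}{3}$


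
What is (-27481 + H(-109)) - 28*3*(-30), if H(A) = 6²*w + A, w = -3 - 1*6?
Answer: -25394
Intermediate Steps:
w = -9 (w = -3 - 6 = -9)
H(A) = -324 + A (H(A) = 6²*(-9) + A = 36*(-9) + A = -324 + A)
(-27481 + H(-109)) - 28*3*(-30) = (-27481 + (-324 - 109)) - 28*3*(-30) = (-27481 - 433) - 84*(-30) = -27914 + 2520 = -25394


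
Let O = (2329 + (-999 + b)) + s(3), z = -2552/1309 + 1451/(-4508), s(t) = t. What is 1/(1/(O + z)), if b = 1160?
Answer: 190879473/76636 ≈ 2490.7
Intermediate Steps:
z = -174075/76636 (z = -2552*1/1309 + 1451*(-1/4508) = -232/119 - 1451/4508 = -174075/76636 ≈ -2.2715)
O = 2493 (O = (2329 + (-999 + 1160)) + 3 = (2329 + 161) + 3 = 2490 + 3 = 2493)
1/(1/(O + z)) = 1/(1/(2493 - 174075/76636)) = 1/(1/(190879473/76636)) = 1/(76636/190879473) = 190879473/76636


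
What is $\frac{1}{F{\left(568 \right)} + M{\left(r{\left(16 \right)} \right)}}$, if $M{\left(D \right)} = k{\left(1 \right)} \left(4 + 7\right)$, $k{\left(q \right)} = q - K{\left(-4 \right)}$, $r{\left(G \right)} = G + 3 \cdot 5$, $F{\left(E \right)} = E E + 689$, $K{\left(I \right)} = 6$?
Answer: $\frac{1}{323258} \approx 3.0935 \cdot 10^{-6}$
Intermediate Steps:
$F{\left(E \right)} = 689 + E^{2}$ ($F{\left(E \right)} = E^{2} + 689 = 689 + E^{2}$)
$r{\left(G \right)} = 15 + G$ ($r{\left(G \right)} = G + 15 = 15 + G$)
$k{\left(q \right)} = -6 + q$ ($k{\left(q \right)} = q - 6 = -6 + q$)
$M{\left(D \right)} = -55$ ($M{\left(D \right)} = \left(-6 + 1\right) \left(4 + 7\right) = \left(-5\right) 11 = -55$)
$\frac{1}{F{\left(568 \right)} + M{\left(r{\left(16 \right)} \right)}} = \frac{1}{\left(689 + 568^{2}\right) - 55} = \frac{1}{\left(689 + 322624\right) - 55} = \frac{1}{323313 - 55} = \frac{1}{323258}$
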